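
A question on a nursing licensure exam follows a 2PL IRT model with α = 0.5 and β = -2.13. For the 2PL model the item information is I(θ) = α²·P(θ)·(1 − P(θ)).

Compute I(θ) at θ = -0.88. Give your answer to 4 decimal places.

P = 1/(1+e^{-0.6250}) = 0.6514
P(1−P) = 0.6514 × 0.3486 = 0.2271
I = α² × P(1−P) = 0.5² × 0.2271 = 0.05677

0.0568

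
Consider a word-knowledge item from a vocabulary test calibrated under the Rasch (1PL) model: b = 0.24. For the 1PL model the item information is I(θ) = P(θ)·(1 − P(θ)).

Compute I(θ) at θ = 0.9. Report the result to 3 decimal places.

P = 1/(1+e^{-0.6600}) = 0.6593
P(1−P) = 0.6593 × 0.3407 = 0.2246
I = P(1−P) = 0.22464

0.225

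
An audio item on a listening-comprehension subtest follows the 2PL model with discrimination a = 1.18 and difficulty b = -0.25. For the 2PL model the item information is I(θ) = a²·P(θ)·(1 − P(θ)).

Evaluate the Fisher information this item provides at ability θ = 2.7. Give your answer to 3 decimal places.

0.040

P = 1/(1+e^{-3.4810}) = 0.9701
P(1−P) = 0.9701 × 0.0299 = 0.0290
I = a² × P(1−P) = 1.18² × 0.0290 = 0.04033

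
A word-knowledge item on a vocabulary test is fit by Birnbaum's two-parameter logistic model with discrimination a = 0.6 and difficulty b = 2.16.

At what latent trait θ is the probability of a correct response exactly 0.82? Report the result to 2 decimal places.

4.69

P(θ) = 1 / (1 + exp(−a(θ − b)))
logit = ln(0.8200/0.1800) = 1.5163
θ = b + logit/(a) = 2.16 + 1.5163/0.6000 = 4.6872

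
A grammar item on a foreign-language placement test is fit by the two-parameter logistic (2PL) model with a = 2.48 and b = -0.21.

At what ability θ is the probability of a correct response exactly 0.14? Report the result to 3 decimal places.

-0.942

P(θ) = 1 / (1 + exp(−a(θ − b)))
logit = ln(0.1400/0.8600) = -1.8153
θ = b + logit/(a) = -0.21 + (-1.8153)/2.4800 = -0.9420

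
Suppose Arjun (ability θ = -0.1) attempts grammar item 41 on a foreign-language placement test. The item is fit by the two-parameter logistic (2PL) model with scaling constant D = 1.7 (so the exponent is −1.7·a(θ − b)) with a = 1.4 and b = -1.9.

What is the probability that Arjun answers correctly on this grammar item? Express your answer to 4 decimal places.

P(θ) = 1 / (1 + exp(−D·a(θ − b)))
Exponent: 1.7 × 1.4 × (-0.1 − (-1.9)) = 4.2840
1/(1 + e^{-4.2840}) = 0.9864
P = 0.9864

0.9864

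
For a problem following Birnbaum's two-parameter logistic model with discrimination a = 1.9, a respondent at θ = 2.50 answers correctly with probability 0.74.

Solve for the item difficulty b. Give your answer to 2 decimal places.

1.95

P(θ) = 1 / (1 + exp(−a(θ − b)))
logit(0.74) = ln(0.74/0.26) = 1.0460
b = θ − logit/(a) = 2.50 − 1.0460/1.9000 = 1.9495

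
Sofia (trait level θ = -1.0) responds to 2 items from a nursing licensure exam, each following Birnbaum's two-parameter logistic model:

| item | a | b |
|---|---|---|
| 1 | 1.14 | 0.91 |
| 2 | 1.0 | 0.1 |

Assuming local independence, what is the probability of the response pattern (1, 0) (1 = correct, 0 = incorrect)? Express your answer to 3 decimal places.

0.076

P(θ) = 1 / (1 + exp(−a(θ − b)))
P_1 = 1/(1+e^{2.1774}) = 0.1018
P_2 = 1/(1+e^{1.1000}) = 0.2497
L = P_1 × (1−P_2) = 0.1018 × 0.7503 = 0.07638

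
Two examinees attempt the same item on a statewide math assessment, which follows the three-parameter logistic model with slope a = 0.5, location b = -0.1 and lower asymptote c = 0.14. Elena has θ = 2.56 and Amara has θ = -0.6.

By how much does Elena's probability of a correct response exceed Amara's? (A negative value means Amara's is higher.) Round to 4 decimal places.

P(θ) = c + (1 − c) · 1 / (1 + exp(−a(θ − b)))
P(Elena) = 0.8201  [exponent 1.3300]
P(Amara) = 0.5165  [exponent -0.2500]
Difference = 0.8201 − 0.5165 = 0.3036

0.3036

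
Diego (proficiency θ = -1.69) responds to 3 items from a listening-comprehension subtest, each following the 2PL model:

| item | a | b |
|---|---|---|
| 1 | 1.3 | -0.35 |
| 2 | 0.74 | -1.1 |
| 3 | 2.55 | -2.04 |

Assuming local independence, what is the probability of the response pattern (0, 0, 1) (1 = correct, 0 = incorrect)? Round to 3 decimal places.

0.367

P(θ) = 1 / (1 + exp(−a(θ − b)))
P_1 = 1/(1+e^{1.7420}) = 0.1491
P_2 = 1/(1+e^{0.4366}) = 0.3926
P_3 = 1/(1+e^{-0.8925}) = 0.7094
L = (1−P_1) × (1−P_2) × P_3 = 0.8509 × 0.6074 × 0.7094 = 0.36669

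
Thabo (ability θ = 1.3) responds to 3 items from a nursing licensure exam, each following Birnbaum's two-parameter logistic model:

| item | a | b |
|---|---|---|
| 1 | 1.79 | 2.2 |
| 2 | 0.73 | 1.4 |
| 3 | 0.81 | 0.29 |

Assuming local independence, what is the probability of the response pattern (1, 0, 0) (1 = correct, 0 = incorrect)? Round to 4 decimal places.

0.0264

P(θ) = 1 / (1 + exp(−a(θ − b)))
P_1 = 1/(1+e^{1.6110}) = 0.1664
P_2 = 1/(1+e^{0.0730}) = 0.4818
P_3 = 1/(1+e^{-0.8181}) = 0.6938
L = P_1 × (1−P_2) × (1−P_3) = 0.1664 × 0.5182 × 0.3062 = 0.02641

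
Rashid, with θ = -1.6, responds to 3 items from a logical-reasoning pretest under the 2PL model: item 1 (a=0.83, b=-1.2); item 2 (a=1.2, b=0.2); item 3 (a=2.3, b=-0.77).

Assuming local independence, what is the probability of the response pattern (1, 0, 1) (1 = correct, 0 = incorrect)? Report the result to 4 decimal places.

P(θ) = 1 / (1 + exp(−a(θ − b)))
P_1 = 1/(1+e^{0.3320}) = 0.4178
P_2 = 1/(1+e^{2.1600}) = 0.1034
P_3 = 1/(1+e^{1.9090}) = 0.1291
L = P_1 × (1−P_2) × P_3 = 0.4178 × 0.8966 × 0.1291 = 0.04835

0.0484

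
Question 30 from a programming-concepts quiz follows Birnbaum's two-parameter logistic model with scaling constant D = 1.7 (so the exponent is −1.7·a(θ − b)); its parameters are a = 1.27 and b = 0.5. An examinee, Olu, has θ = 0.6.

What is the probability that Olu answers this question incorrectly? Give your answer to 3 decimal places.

0.446

P(θ) = 1 / (1 + exp(−D·a(θ − b)))
Exponent: 1.7 × 1.27 × (0.6 − 0.5) = 0.2159
1/(1 + e^{-0.2159}) = 0.5538
P = 0.5538
P(incorrect) = 1 − 0.5538 = 0.4462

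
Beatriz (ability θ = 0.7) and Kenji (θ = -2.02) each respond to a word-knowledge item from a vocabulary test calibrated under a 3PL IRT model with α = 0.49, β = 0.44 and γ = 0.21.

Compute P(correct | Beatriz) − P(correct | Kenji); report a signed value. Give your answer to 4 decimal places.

0.2380

P(θ) = γ + (1 − γ) · 1 / (1 + exp(−α(θ − β)))
P(Beatriz) = 0.6301  [exponent 0.1274]
P(Kenji) = 0.3921  [exponent -1.2054]
Difference = 0.6301 − 0.3921 = 0.2380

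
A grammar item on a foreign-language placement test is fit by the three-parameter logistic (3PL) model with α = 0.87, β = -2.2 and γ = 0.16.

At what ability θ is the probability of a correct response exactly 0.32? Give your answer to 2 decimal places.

-3.86

P(θ) = γ + (1 − γ) · 1 / (1 + exp(−α(θ − β)))
Remove guessing floor: (0.32 − 0.16)/(1 − 0.16) = 0.1905
logit = ln(0.1905/0.8095) = -1.4469
θ = β + logit/(α) = -2.2 + (-1.4469)/0.8700 = -3.8631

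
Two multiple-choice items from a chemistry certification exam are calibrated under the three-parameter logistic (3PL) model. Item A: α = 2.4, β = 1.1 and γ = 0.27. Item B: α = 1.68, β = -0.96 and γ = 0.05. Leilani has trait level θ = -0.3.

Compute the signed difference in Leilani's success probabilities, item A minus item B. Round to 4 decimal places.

P(θ) = γ + (1 − γ) · 1 / (1 + exp(−α(θ − β)))
P_A = 0.2945
P_B = 0.7643
P_A − P_B = -0.4698

-0.4698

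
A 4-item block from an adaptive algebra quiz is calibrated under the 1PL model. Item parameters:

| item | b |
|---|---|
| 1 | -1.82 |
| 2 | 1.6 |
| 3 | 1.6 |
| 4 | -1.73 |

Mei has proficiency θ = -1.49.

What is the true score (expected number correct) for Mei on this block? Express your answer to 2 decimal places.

1.23

P(θ) = 1 / (1 + exp(−(θ − b)))
P_1 = 1/(1+e^{-0.3300}) = 0.5818
P_2 = 1/(1+e^{3.0900}) = 0.0435
P_3 = 1/(1+e^{3.0900}) = 0.0435
P_4 = 1/(1+e^{-0.2400}) = 0.5597
E[score] = 0.5818 + 0.0435 + 0.0435 + 0.5597 = 1.2285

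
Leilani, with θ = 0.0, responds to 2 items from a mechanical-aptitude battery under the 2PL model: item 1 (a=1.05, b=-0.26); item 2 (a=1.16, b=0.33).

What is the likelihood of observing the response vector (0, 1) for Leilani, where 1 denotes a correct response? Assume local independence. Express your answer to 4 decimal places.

0.1752

P(θ) = 1 / (1 + exp(−a(θ − b)))
P_1 = 1/(1+e^{-0.2730}) = 0.5678
P_2 = 1/(1+e^{0.3828}) = 0.4055
L = (1−P_1) × P_2 = 0.4322 × 0.4055 = 0.17522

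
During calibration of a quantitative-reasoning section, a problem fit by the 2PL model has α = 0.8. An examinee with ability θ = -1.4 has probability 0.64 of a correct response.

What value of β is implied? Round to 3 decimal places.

P(θ) = 1 / (1 + exp(−α(θ − β)))
logit(0.64) = ln(0.64/0.36) = 0.5754
β = θ − logit/(α) = -1.4 − 0.5754/0.8000 = -2.1192

-2.119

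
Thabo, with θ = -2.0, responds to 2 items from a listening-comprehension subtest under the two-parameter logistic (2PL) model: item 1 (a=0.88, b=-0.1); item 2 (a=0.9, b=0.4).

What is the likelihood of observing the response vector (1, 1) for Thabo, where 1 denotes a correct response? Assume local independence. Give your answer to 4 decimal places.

P(θ) = 1 / (1 + exp(−a(θ − b)))
P_1 = 1/(1+e^{1.6720}) = 0.1582
P_2 = 1/(1+e^{2.1600}) = 0.1034
L = P_1 × P_2 = 0.1582 × 0.1034 = 0.01635

0.0164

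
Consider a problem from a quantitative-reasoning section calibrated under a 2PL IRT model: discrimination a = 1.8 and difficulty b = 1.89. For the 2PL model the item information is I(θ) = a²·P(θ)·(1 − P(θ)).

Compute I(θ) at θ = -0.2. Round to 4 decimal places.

0.0719

P = 1/(1+e^{3.7620}) = 0.0227
P(1−P) = 0.0227 × 0.9773 = 0.0222
I = a² × P(1−P) = 1.8² × 0.0222 = 0.07191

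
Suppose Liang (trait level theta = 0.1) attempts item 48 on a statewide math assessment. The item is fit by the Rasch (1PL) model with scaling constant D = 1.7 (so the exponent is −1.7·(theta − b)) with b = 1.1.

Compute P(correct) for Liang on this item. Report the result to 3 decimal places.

0.154

P(theta) = 1 / (1 + exp(−D·(theta − b)))
Exponent: 1.7 × (0.1 − 1.1) = -1.7000
1/(1 + e^{1.7000}) = 0.1545
P = 0.1545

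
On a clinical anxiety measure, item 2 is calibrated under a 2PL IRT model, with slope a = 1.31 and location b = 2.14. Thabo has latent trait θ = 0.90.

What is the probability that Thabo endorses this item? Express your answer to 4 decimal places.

0.1646

P(θ) = 1 / (1 + exp(−a(θ − b)))
Exponent: 1.31 × (0.90 − 2.14) = -1.6244
1/(1 + e^{1.6244}) = 0.1646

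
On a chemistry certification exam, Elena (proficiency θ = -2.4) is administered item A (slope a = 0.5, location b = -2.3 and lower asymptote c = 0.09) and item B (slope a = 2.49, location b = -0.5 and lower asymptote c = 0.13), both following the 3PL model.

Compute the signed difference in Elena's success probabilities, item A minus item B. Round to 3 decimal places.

0.396

P(θ) = c + (1 − c) · 1 / (1 + exp(−a(θ − b)))
P_A = 0.5336
P_B = 0.1376
P_A − P_B = 0.3960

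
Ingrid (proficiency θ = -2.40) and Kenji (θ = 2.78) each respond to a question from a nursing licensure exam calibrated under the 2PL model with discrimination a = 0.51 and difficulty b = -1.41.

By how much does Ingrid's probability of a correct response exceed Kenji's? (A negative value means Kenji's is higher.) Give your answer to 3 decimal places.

P(θ) = 1 / (1 + exp(−a(θ − b)))
P(Ingrid) = 0.3764  [exponent -0.5049]
P(Kenji) = 0.8944  [exponent 2.1369]
Difference = 0.3764 − 0.8944 = -0.5180

-0.518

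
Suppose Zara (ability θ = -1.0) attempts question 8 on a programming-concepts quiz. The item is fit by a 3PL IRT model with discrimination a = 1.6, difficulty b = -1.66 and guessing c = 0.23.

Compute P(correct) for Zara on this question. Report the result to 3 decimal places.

P(θ) = c + (1 − c) · 1 / (1 + exp(−a(θ − b)))
Exponent: 1.6 × (-1.0 − (-1.66)) = 1.0560
1/(1 + e^{-1.0560}) = 0.7419
P = 0.23 + 0.77 × 0.7419 = 0.8013

0.801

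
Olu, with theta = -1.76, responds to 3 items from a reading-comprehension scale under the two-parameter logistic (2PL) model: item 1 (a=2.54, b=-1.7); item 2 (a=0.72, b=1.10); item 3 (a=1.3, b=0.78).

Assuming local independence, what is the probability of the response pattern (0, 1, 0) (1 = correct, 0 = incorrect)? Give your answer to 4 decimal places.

P(theta) = 1 / (1 + exp(−a(theta − b)))
P_1 = 1/(1+e^{0.1524}) = 0.4620
P_2 = 1/(1+e^{2.0592}) = 0.1131
P_3 = 1/(1+e^{3.3020}) = 0.0355
L = (1−P_1) × P_2 × (1−P_3) = 0.5380 × 0.1131 × 0.9645 = 0.05870

0.0587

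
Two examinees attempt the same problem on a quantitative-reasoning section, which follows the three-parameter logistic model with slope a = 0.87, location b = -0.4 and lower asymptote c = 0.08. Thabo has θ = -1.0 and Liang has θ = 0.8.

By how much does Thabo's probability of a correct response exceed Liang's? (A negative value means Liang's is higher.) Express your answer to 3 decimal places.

-0.338

P(θ) = c + (1 − c) · 1 / (1 + exp(−a(θ − b)))
P(Thabo) = 0.4226  [exponent -0.5220]
P(Liang) = 0.7605  [exponent 1.0440]
Difference = 0.4226 − 0.7605 = -0.3379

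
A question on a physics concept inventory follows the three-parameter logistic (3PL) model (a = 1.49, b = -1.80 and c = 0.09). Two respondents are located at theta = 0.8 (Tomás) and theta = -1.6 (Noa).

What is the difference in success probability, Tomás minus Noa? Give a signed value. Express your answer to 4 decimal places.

0.3692

P(theta) = c + (1 − c) · 1 / (1 + exp(−a(theta − b)))
P(Tomás) = 0.9815  [exponent 3.8740]
P(Noa) = 0.6123  [exponent 0.2980]
Difference = 0.9815 − 0.6123 = 0.3692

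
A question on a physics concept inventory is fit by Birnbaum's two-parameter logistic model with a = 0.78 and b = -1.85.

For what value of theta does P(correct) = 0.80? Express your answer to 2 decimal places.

P(theta) = 1 / (1 + exp(−a(theta − b)))
logit = ln(0.8000/0.2000) = 1.3863
theta = b + logit/(a) = -1.85 + 1.3863/0.7800 = -0.0727

-0.07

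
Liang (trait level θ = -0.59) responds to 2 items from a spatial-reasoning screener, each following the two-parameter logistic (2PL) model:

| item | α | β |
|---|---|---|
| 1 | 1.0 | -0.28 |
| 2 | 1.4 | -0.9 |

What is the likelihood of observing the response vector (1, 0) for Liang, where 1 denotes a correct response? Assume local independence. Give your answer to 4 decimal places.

P(θ) = 1 / (1 + exp(−α(θ − β)))
P_1 = 1/(1+e^{0.3100}) = 0.4231
P_2 = 1/(1+e^{-0.4340}) = 0.6068
L = P_1 × (1−P_2) = 0.4231 × 0.3932 = 0.16636

0.1664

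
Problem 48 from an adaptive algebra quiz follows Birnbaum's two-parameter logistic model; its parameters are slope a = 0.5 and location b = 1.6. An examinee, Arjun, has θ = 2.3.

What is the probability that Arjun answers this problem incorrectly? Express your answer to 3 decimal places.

0.413

P(θ) = 1 / (1 + exp(−a(θ − b)))
Exponent: 0.5 × (2.3 − 1.6) = 0.3500
1/(1 + e^{-0.3500}) = 0.5866
P(incorrect) = 1 − 0.5866 = 0.4134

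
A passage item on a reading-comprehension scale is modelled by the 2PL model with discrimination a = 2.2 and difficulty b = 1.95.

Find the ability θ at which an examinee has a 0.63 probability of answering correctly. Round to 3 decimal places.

2.192

P(θ) = 1 / (1 + exp(−a(θ − b)))
logit = ln(0.6300/0.3700) = 0.5322
θ = b + logit/(a) = 1.95 + 0.5322/2.2000 = 2.1919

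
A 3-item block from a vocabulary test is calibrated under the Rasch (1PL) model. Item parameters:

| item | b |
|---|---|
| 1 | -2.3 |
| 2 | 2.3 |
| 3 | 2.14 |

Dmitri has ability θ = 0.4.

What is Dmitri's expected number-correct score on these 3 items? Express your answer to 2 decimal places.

P(θ) = 1 / (1 + exp(−(θ − b)))
P_1 = 1/(1+e^{-2.7000}) = 0.9370
P_2 = 1/(1+e^{1.9000}) = 0.1301
P_3 = 1/(1+e^{1.7400}) = 0.1493
E[score] = 0.9370 + 0.1301 + 0.1493 = 1.2164

1.22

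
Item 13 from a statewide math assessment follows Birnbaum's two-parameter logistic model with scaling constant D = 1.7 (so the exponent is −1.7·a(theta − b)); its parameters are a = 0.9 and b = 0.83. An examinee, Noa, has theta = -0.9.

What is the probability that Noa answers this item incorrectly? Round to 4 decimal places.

P(theta) = 1 / (1 + exp(−D·a(theta − b)))
Exponent: 1.7 × 0.9 × (-0.9 − 0.83) = -2.6469
1/(1 + e^{2.6469}) = 0.0662
P = 0.0662
P(incorrect) = 1 − 0.0662 = 0.9338

0.9338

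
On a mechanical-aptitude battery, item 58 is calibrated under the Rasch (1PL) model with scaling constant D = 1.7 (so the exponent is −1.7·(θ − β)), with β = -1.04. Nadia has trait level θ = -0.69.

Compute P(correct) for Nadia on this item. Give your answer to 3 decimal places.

P(θ) = 1 / (1 + exp(−D·(θ − β)))
Exponent: 1.7 × (-0.69 − (-1.04)) = 0.5950
1/(1 + e^{-0.5950}) = 0.6445
P = 0.6445

0.645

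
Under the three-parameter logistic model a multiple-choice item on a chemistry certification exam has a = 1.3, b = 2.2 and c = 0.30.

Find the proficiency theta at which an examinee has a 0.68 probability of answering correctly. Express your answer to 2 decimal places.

P(theta) = c + (1 − c) · 1 / (1 + exp(−a(theta − b)))
Remove guessing floor: (0.68 − 0.30)/(1 − 0.30) = 0.5429
logit = ln(0.5429/0.4571) = 0.1719
theta = b + logit/(a) = 2.2 + 0.1719/1.3000 = 2.3322

2.33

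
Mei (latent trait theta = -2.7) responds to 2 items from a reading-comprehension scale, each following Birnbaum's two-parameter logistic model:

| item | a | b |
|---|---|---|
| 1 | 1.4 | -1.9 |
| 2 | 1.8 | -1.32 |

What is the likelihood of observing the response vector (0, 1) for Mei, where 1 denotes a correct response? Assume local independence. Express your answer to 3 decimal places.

0.058

P(theta) = 1 / (1 + exp(−a(theta − b)))
P_1 = 1/(1+e^{1.1200}) = 0.2460
P_2 = 1/(1+e^{2.4840}) = 0.0770
L = (1−P_1) × P_2 = 0.7540 × 0.0770 = 0.05805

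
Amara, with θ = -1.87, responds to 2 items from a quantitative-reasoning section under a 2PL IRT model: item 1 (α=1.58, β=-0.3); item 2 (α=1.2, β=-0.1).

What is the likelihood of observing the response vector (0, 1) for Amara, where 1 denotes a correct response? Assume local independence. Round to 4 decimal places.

P(θ) = 1 / (1 + exp(−α(θ − β)))
P_1 = 1/(1+e^{2.4806}) = 0.0772
P_2 = 1/(1+e^{2.1240}) = 0.1068
L = (1−P_1) × P_2 = 0.9228 × 0.1068 = 0.09854

0.0985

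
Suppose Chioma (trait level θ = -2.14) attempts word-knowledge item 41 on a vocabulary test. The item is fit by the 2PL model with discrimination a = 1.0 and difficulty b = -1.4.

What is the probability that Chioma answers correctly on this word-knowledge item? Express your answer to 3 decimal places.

0.323

P(θ) = 1 / (1 + exp(−a(θ − b)))
Exponent: 1.0 × (-2.14 − (-1.4)) = -0.7400
1/(1 + e^{0.7400}) = 0.3230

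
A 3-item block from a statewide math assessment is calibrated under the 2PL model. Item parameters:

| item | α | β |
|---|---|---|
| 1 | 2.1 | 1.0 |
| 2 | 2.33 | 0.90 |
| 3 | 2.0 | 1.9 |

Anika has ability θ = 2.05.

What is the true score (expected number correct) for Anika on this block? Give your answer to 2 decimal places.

P(θ) = 1 / (1 + exp(−α(θ − β)))
P_1 = 1/(1+e^{-2.2050}) = 0.9007
P_2 = 1/(1+e^{-2.6795}) = 0.9358
P_3 = 1/(1+e^{-0.3000}) = 0.5744
E[score] = 0.9007 + 0.9358 + 0.5744 = 2.4109

2.41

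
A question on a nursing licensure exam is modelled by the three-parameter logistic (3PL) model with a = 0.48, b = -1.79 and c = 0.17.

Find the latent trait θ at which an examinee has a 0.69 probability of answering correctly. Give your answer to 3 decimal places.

-0.712

P(θ) = c + (1 − c) · 1 / (1 + exp(−a(θ − b)))
Remove guessing floor: (0.69 − 0.17)/(1 − 0.17) = 0.6265
logit = ln(0.6265/0.3735) = 0.5173
θ = b + logit/(a) = -1.79 + 0.5173/0.4800 = -0.7124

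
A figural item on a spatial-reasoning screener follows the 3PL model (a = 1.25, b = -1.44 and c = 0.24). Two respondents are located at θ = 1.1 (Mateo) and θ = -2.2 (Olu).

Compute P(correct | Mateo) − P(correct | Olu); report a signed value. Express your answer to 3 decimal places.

0.518

P(θ) = c + (1 − c) · 1 / (1 + exp(−a(θ − b)))
P(Mateo) = 0.9695  [exponent 3.1750]
P(Olu) = 0.4520  [exponent -0.9500]
Difference = 0.9695 − 0.4520 = 0.5176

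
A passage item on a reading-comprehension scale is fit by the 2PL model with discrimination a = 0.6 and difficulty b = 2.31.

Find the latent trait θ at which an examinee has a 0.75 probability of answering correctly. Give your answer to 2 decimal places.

P(θ) = 1 / (1 + exp(−a(θ − b)))
logit = ln(0.7500/0.2500) = 1.0986
θ = b + logit/(a) = 2.31 + 1.0986/0.6000 = 4.1410

4.14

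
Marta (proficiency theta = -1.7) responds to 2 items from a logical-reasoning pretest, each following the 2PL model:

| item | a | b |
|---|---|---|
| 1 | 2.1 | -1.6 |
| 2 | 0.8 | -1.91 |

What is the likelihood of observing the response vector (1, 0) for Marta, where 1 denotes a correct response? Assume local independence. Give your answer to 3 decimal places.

0.205

P(theta) = 1 / (1 + exp(−a(theta − b)))
P_1 = 1/(1+e^{0.2100}) = 0.4477
P_2 = 1/(1+e^{-0.1680}) = 0.5419
L = P_1 × (1−P_2) = 0.4477 × 0.4581 = 0.20509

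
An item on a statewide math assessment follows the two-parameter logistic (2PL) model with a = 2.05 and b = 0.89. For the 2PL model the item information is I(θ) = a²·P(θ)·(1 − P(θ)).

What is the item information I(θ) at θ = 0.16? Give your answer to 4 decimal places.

P = 1/(1+e^{1.4965}) = 0.1829
P(1−P) = 0.1829 × 0.8171 = 0.1495
I = a² × P(1−P) = 2.05² × 0.1495 = 0.62818

0.6282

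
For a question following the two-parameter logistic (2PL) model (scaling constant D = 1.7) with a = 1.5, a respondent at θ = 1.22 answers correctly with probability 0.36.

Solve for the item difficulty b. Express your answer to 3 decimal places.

P(θ) = 1 / (1 + exp(−D·a(θ − b)))
logit(0.36) = ln(0.36/0.64) = -0.5754
b = θ − logit/(1.7·a) = 1.22 − (-0.5754)/2.5500 = 1.4456

1.446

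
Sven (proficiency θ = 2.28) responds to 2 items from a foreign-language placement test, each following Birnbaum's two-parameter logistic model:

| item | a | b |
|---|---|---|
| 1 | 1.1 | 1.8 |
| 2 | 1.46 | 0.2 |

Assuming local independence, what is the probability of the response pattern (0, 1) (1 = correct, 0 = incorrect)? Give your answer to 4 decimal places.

0.3540

P(θ) = 1 / (1 + exp(−a(θ − b)))
P_1 = 1/(1+e^{-0.5280}) = 0.6290
P_2 = 1/(1+e^{-3.0368}) = 0.9542
L = (1−P_1) × P_2 = 0.3710 × 0.9542 = 0.35400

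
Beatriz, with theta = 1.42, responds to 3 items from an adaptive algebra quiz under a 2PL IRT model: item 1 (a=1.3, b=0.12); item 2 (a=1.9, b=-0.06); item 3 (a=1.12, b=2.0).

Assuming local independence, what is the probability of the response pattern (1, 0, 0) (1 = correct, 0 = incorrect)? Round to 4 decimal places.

0.0314

P(theta) = 1 / (1 + exp(−a(theta − b)))
P_1 = 1/(1+e^{-1.6900}) = 0.8442
P_2 = 1/(1+e^{-2.8120}) = 0.9433
P_3 = 1/(1+e^{0.6496}) = 0.3431
L = P_1 × (1−P_2) × (1−P_3) = 0.8442 × 0.0567 × 0.6569 = 0.03143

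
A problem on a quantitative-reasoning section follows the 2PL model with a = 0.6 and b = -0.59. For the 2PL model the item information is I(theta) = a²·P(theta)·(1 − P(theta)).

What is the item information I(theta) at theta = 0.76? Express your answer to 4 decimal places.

0.0767

P = 1/(1+e^{-0.8100}) = 0.6921
P(1−P) = 0.6921 × 0.3079 = 0.2131
I = a² × P(1−P) = 0.6² × 0.2131 = 0.07671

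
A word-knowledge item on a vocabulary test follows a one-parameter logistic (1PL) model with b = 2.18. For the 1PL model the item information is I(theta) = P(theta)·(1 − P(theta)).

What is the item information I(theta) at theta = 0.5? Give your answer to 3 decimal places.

P = 1/(1+e^{1.6800}) = 0.1571
P(1−P) = 0.1571 × 0.8429 = 0.1324
I = P(1−P) = 0.13242

0.132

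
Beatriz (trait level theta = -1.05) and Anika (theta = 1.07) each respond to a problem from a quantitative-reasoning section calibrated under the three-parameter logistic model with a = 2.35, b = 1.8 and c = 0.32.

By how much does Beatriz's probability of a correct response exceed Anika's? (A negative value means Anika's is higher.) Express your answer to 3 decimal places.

-0.103

P(theta) = c + (1 − c) · 1 / (1 + exp(−a(theta − b)))
P(Beatriz) = 0.3208  [exponent -6.6975]
P(Anika) = 0.4237  [exponent -1.7155]
Difference = 0.3208 − 0.4237 = -0.1028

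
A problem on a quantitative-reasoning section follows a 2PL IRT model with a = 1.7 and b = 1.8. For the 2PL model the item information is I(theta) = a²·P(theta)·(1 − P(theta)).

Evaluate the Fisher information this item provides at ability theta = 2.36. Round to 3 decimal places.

P = 1/(1+e^{-0.9520}) = 0.7215
P(1−P) = 0.7215 × 0.2785 = 0.2009
I = a² × P(1−P) = 1.7² × 0.2009 = 0.58069

0.581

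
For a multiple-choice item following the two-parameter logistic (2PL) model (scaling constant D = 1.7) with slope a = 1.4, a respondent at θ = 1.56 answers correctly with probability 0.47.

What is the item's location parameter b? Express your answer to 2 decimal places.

1.61

P(θ) = 1 / (1 + exp(−D·a(θ − b)))
logit(0.47) = ln(0.47/0.53) = -0.1201
b = θ − logit/(1.7·a) = 1.56 − (-0.1201)/2.3800 = 1.6105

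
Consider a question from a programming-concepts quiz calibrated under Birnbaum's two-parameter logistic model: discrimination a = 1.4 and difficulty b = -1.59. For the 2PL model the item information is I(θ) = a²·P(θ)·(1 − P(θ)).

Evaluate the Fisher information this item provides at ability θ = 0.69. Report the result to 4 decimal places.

P = 1/(1+e^{-3.1920}) = 0.9605
P(1−P) = 0.9605 × 0.0395 = 0.0379
I = a² × P(1−P) = 1.4² × 0.0379 = 0.07430

0.0743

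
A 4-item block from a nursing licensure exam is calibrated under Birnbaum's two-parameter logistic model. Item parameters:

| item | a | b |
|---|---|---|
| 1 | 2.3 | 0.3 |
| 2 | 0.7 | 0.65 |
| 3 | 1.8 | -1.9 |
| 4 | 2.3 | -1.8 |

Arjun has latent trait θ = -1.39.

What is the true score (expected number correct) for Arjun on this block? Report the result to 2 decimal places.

P(θ) = 1 / (1 + exp(−a(θ − b)))
P_1 = 1/(1+e^{3.8870}) = 0.0201
P_2 = 1/(1+e^{1.4280}) = 0.1934
P_3 = 1/(1+e^{-0.9180}) = 0.7146
P_4 = 1/(1+e^{-0.9430}) = 0.7197
E[score] = 0.0201 + 0.1934 + 0.7146 + 0.7197 = 1.6478

1.65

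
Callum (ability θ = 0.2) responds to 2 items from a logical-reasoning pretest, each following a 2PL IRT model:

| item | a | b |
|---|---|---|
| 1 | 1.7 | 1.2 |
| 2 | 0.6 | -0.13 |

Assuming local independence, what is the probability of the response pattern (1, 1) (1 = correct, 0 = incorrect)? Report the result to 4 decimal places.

P(θ) = 1 / (1 + exp(−a(θ − b)))
P_1 = 1/(1+e^{1.7000}) = 0.1545
P_2 = 1/(1+e^{-0.1980}) = 0.5493
L = P_1 × P_2 = 0.1545 × 0.5493 = 0.08485

0.0849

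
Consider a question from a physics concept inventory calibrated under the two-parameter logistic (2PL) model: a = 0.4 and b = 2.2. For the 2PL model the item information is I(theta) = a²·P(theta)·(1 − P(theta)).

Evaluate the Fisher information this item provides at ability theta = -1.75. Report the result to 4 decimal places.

P = 1/(1+e^{1.5800}) = 0.1708
P(1−P) = 0.1708 × 0.8292 = 0.1416
I = a² × P(1−P) = 0.4² × 0.1416 = 0.02266

0.0227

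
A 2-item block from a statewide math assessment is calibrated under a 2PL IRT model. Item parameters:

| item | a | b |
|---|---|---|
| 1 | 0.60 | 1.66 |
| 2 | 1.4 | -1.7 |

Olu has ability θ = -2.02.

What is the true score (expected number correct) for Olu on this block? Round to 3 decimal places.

P(θ) = 1 / (1 + exp(−a(θ − b)))
P_1 = 1/(1+e^{2.2080}) = 0.0990
P_2 = 1/(1+e^{0.4480}) = 0.3898
E[score] = 0.0990 + 0.3898 = 0.4889

0.489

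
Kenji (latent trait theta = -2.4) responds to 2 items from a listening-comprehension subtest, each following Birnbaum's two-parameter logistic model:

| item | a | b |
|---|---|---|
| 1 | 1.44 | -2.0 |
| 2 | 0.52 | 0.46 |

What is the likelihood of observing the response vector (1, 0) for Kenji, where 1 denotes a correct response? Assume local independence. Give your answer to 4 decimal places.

P(theta) = 1 / (1 + exp(−a(theta − b)))
P_1 = 1/(1+e^{0.5760}) = 0.3599
P_2 = 1/(1+e^{1.4872}) = 0.1843
L = P_1 × (1−P_2) = 0.3599 × 0.8157 = 0.29352

0.2935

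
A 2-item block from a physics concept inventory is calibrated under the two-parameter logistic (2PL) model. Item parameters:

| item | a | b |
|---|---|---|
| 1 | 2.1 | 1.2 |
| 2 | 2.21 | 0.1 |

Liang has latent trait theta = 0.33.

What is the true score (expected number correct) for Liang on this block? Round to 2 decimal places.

P(theta) = 1 / (1 + exp(−a(theta − b)))
P_1 = 1/(1+e^{1.8270}) = 0.1386
P_2 = 1/(1+e^{-0.5083}) = 0.6244
E[score] = 0.1386 + 0.6244 = 0.7630

0.76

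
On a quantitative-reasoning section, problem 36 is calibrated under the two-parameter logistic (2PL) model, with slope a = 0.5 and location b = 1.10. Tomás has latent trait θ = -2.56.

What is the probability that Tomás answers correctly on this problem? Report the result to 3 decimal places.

P(θ) = 1 / (1 + exp(−a(θ − b)))
Exponent: 0.5 × (-2.56 − 1.10) = -1.8300
1/(1 + e^{1.8300}) = 0.1382

0.138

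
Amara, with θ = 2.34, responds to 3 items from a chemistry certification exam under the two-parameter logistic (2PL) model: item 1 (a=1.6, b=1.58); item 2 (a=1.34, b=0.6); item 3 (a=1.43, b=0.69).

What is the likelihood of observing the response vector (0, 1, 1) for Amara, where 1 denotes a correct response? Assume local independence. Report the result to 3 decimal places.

0.190

P(θ) = 1 / (1 + exp(−a(θ − b)))
P_1 = 1/(1+e^{-1.2160}) = 0.7714
P_2 = 1/(1+e^{-2.3316}) = 0.9115
P_3 = 1/(1+e^{-2.3595}) = 0.9137
L = (1−P_1) × P_2 × P_3 = 0.2286 × 0.9115 × 0.9137 = 0.19041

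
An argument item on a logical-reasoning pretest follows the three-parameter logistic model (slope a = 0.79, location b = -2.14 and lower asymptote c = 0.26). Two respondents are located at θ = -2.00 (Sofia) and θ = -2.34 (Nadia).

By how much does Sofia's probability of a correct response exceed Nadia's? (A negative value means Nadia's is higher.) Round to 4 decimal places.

0.0496

P(θ) = c + (1 − c) · 1 / (1 + exp(−a(θ − b)))
P(Sofia) = 0.6504  [exponent 0.1106]
P(Nadia) = 0.6008  [exponent -0.1580]
Difference = 0.6504 − 0.6008 = 0.0496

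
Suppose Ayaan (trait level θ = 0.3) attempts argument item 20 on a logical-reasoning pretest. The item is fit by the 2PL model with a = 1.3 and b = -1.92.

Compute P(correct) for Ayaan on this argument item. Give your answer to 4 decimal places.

0.9472

P(θ) = 1 / (1 + exp(−a(θ − b)))
Exponent: 1.3 × (0.3 − (-1.92)) = 2.8860
1/(1 + e^{-2.8860}) = 0.9472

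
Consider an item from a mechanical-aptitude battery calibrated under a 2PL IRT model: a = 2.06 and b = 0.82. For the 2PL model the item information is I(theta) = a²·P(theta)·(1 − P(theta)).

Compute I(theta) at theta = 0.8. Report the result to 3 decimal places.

P = 1/(1+e^{0.0412}) = 0.4897
P(1−P) = 0.4897 × 0.5103 = 0.2499
I = a² × P(1−P) = 2.06² × 0.2499 = 1.06045

1.060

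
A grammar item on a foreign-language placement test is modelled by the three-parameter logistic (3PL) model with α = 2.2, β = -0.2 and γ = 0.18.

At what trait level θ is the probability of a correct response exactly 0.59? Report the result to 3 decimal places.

-0.200

P(θ) = γ + (1 − γ) · 1 / (1 + exp(−α(θ − β)))
Remove guessing floor: (0.59 − 0.18)/(1 − 0.18) = 0.5000
logit = ln(0.5000/0.5000) = 0.0000
θ = β + logit/(α) = -0.2 + 0.0000/2.2000 = -0.2000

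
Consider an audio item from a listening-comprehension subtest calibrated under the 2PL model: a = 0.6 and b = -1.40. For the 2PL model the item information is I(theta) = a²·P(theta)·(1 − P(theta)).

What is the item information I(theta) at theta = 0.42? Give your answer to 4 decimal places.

0.0677

P = 1/(1+e^{-1.0920}) = 0.7488
P(1−P) = 0.7488 × 0.2512 = 0.1881
I = a² × P(1−P) = 0.6² × 0.1881 = 0.06772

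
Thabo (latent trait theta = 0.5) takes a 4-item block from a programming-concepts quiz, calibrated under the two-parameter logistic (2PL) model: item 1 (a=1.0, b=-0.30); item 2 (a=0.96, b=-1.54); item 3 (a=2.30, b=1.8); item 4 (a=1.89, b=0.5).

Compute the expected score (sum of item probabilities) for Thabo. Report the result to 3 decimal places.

P(theta) = 1 / (1 + exp(−a(theta − b)))
P_1 = 1/(1+e^{-0.8000}) = 0.6900
P_2 = 1/(1+e^{-1.9584}) = 0.8764
P_3 = 1/(1+e^{2.9900}) = 0.0479
P_4 = 1/(1+e^{0.0000}) = 0.5000
E[score] = 0.6900 + 0.8764 + 0.0479 + 0.5000 = 2.1142

2.114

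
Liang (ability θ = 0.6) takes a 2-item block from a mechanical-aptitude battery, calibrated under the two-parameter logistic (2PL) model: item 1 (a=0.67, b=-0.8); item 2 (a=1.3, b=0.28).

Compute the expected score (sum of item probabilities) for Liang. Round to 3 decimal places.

1.321

P(θ) = 1 / (1 + exp(−a(θ − b)))
P_1 = 1/(1+e^{-0.9380}) = 0.7187
P_2 = 1/(1+e^{-0.4160}) = 0.6025
E[score] = 0.7187 + 0.6025 = 1.3212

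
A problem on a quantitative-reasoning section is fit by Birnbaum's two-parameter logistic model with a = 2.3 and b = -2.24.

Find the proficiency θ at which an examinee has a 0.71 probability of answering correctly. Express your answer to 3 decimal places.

P(θ) = 1 / (1 + exp(−a(θ − b)))
logit = ln(0.7100/0.2900) = 0.8954
θ = b + logit/(a) = -2.24 + 0.8954/2.3000 = -1.8507

-1.851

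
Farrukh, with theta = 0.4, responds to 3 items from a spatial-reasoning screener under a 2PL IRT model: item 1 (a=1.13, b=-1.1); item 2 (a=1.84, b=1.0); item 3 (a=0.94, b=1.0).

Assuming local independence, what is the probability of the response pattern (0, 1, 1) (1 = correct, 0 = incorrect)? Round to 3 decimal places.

0.014

P(theta) = 1 / (1 + exp(−a(theta − b)))
P_1 = 1/(1+e^{-1.6950}) = 0.8449
P_2 = 1/(1+e^{1.1040}) = 0.2490
P_3 = 1/(1+e^{0.5640}) = 0.3626
L = (1−P_1) × P_2 × P_3 = 0.1551 × 0.2490 × 0.3626 = 0.01401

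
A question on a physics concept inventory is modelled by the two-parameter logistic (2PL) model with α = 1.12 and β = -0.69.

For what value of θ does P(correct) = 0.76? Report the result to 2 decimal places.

P(θ) = 1 / (1 + exp(−α(θ − β)))
logit = ln(0.7600/0.2400) = 1.1527
θ = β + logit/(α) = -0.69 + 1.1527/1.1200 = 0.3392

0.34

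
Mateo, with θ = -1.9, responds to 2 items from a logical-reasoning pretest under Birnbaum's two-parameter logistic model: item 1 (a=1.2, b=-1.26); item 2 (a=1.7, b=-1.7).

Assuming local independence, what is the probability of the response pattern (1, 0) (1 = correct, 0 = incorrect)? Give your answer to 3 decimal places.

P(θ) = 1 / (1 + exp(−a(θ − b)))
P_1 = 1/(1+e^{0.7680}) = 0.3169
P_2 = 1/(1+e^{0.3400}) = 0.4158
L = P_1 × (1−P_2) = 0.3169 × 0.5842 = 0.18514

0.185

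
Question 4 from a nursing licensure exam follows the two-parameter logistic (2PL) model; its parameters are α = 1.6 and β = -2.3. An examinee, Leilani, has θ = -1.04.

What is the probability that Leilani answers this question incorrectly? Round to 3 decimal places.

P(θ) = 1 / (1 + exp(−α(θ − β)))
Exponent: 1.6 × (-1.04 − (-2.3)) = 2.0160
1/(1 + e^{-2.0160}) = 0.8825
P(incorrect) = 1 − 0.8825 = 0.1175

0.118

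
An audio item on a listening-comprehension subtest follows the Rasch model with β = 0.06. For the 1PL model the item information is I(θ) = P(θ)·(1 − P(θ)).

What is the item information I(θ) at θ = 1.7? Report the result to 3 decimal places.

0.136

P = 1/(1+e^{-1.6400}) = 0.8375
P(1−P) = 0.8375 × 0.1625 = 0.1361
I = P(1−P) = 0.13607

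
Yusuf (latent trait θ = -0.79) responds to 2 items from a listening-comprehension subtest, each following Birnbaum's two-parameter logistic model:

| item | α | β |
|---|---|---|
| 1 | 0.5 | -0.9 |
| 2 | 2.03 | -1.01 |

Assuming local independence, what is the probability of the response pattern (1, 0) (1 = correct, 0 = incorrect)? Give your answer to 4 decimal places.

0.2004

P(θ) = 1 / (1 + exp(−α(θ − β)))
P_1 = 1/(1+e^{-0.0550}) = 0.5137
P_2 = 1/(1+e^{-0.4466}) = 0.6098
L = P_1 × (1−P_2) = 0.5137 × 0.3902 = 0.20045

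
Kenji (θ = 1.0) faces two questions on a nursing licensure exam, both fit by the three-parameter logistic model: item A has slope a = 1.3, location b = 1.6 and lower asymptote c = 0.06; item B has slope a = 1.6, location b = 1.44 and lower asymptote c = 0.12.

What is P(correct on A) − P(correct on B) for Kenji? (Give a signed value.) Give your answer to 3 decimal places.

-0.056

P(θ) = c + (1 − c) · 1 / (1 + exp(−a(θ − b)))
P_A = 0.3555
P_B = 0.4112
P_A − P_B = -0.0558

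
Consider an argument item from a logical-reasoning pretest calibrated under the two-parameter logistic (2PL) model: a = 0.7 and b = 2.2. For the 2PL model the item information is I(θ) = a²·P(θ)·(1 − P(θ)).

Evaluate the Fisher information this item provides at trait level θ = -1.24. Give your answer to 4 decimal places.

0.0371

P = 1/(1+e^{2.4080}) = 0.0826
P(1−P) = 0.0826 × 0.9174 = 0.0757
I = a² × P(1−P) = 0.7² × 0.0757 = 0.03712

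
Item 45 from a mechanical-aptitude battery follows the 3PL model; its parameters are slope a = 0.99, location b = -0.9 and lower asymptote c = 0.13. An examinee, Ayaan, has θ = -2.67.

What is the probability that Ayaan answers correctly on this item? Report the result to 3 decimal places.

P(θ) = c + (1 − c) · 1 / (1 + exp(−a(θ − b)))
Exponent: 0.99 × (-2.67 − (-0.9)) = -1.7523
1/(1 + e^{1.7523}) = 0.1478
P = 0.13 + 0.87 × 0.1478 = 0.2585

0.259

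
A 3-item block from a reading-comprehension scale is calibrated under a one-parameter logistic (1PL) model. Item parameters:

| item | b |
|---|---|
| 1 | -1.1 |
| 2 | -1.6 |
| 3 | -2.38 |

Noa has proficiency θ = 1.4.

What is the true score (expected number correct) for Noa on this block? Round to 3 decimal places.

2.854

P(θ) = 1 / (1 + exp(−(θ − b)))
P_1 = 1/(1+e^{-2.5000}) = 0.9241
P_2 = 1/(1+e^{-3.0000}) = 0.9526
P_3 = 1/(1+e^{-3.7800}) = 0.9777
E[score] = 0.9241 + 0.9526 + 0.9777 = 2.8544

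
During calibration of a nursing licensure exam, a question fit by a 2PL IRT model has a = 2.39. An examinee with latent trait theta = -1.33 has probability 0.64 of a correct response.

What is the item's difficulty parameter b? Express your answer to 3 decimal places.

-1.571

P(theta) = 1 / (1 + exp(−a(theta − b)))
logit(0.64) = ln(0.64/0.36) = 0.5754
b = theta − logit/(a) = -1.33 − 0.5754/2.3900 = -1.5707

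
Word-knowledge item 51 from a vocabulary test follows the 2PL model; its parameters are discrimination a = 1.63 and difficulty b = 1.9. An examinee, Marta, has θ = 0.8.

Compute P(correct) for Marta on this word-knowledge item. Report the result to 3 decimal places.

0.143

P(θ) = 1 / (1 + exp(−a(θ − b)))
Exponent: 1.63 × (0.8 − 1.9) = -1.7930
1/(1 + e^{1.7930}) = 0.1427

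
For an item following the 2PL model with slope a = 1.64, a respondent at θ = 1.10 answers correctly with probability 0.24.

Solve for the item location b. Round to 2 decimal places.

P(θ) = 1 / (1 + exp(−a(θ − b)))
logit(0.24) = ln(0.24/0.76) = -1.1527
b = θ − logit/(a) = 1.10 − (-1.1527)/1.6400 = 1.8029

1.80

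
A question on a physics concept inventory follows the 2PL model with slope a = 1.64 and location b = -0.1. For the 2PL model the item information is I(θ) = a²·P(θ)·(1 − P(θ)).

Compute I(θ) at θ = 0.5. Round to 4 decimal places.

0.5327

P = 1/(1+e^{-0.9840}) = 0.7279
P(1−P) = 0.7279 × 0.2721 = 0.1981
I = a² × P(1−P) = 1.64² × 0.1981 = 0.53271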